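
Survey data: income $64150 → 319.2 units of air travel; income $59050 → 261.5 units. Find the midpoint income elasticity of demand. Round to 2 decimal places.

2.40

ΔQ = 261.5 − 319.2 = -57.7; midpoint Q̄ = (319.2 + 261.5)/2 = 290.35.
ΔI = 59050 − 64150 = -5100; midpoint Ī = (64150 + 59050)/2 = 61600.
η = (ΔQ/Q̄) ÷ (ΔI/Ī) = (-57.7/290.35) ÷ (-5100/61600) = 2.40.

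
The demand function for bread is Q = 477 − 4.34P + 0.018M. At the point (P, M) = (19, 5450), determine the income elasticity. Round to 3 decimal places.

At P = 19, M = 5450: Q = 492.640.
Holding P constant, ∂Q/∂M = 0.018.
η_M = (∂Q/∂M)·(M/Q) = 0.018 × (5450/492.640) = 0.199.

0.199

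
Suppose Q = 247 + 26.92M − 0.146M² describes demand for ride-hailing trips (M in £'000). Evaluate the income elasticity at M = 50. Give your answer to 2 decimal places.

0.50

At M = 50: Q = 1228.0000.
dQ/dM = 26.92 − 0.292M = 12.32000.
η = (dQ/dM)·(M/Q) = 12.32000 × (50/1228.0000) = 0.50.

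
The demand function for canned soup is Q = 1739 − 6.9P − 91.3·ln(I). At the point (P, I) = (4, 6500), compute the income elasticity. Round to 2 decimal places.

-0.10

At P = 4, I = 6500: Q = 909.826.
Holding P constant, ∂Q/∂I = -91.3/I = -0.0140462.
η_I = (∂Q/∂I)·(I/Q) = -0.0140462 × (6500/909.826) = -0.10.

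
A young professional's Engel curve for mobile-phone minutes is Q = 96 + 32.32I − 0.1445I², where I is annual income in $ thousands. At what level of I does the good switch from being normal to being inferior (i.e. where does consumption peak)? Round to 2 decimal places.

dQ/dI = 32.32 − 0.289I.
The good is inferior where dQ/dI < 0. Setting dQ/dI = 0 gives I = 32.32 / 0.289 = 111.83.

111.83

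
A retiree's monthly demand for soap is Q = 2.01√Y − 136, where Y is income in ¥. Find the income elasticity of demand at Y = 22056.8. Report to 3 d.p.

0.918

At Y = 22056.8: Q = 162.516.
dQ/dY = 2.01/(2√Y) = 0.00676698 at this income.
η = (dQ/dY)·(Y/Q) = 0.00676698 × (22056.8/162.516) = 0.918.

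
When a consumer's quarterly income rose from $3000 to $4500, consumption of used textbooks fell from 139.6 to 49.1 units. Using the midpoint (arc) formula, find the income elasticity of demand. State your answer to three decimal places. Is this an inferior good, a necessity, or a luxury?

ΔQ = 49.1 − 139.6 = -90.5; midpoint Q̄ = (139.6 + 49.1)/2 = 94.35.
ΔI = 4500 − 3000 = 1500; midpoint Ī = (3000 + 4500)/2 = 3750.
η = (ΔQ/Q̄) ÷ (ΔI/Ī) = (-90.5/94.35) ÷ (1500/3750) = -2.398.
η < 0 ⇒ inferior good.

-2.398 (inferior good)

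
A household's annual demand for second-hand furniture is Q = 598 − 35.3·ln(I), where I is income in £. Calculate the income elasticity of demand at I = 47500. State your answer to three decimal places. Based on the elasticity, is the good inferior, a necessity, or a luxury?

At I = 47500: Q = 217.872.
dQ/dI = -35.3/I = -0.000743158 at this income.
η = (dQ/dI)·(I/Q) = -0.000743158 × (47500/217.872) = -0.162.
Since η < 0, the good is an inferior good.

-0.162 (inferior good)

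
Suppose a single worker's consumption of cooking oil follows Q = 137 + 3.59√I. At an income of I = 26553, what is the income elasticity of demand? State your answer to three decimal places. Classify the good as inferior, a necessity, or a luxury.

0.405 (necessity)

At I = 26553: Q = 721.994.
dQ/dI = 3.59/(2√I) = 0.0110156 at this income.
η = (dQ/dI)·(I/Q) = 0.0110156 × (26553/721.994) = 0.405.
Since 0 < η < 1, the good is a necessity.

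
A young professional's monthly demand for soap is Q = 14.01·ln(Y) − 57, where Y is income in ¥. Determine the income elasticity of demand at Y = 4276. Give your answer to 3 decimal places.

0.233

At Y = 4276: Q = 60.134.
dQ/dY = 14.01/Y = 0.00327643 at this income.
η = (dQ/dY)·(Y/Q) = 0.00327643 × (4276/60.134) = 0.233.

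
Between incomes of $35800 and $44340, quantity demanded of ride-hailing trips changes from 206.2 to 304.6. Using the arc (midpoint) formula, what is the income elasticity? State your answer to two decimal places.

ΔQ = 304.6 − 206.2 = 98.4; midpoint Q̄ = (206.2 + 304.6)/2 = 255.4.
ΔI = 44340 − 35800 = 8540; midpoint Ī = (35800 + 44340)/2 = 40070.
η = (ΔQ/Q̄) ÷ (ΔI/Ī) = (98.4/255.4) ÷ (8540/40070) = 1.81.

1.81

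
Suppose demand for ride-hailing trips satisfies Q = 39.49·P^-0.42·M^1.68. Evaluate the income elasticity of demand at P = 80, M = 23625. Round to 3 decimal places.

1.680

For a multiplicative demand Q = A·P^α·M^β, the income elasticity is β everywhere.
Here β = 1.68, so η = 1.680.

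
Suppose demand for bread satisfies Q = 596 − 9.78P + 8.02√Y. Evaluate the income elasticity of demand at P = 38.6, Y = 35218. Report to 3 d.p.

0.437

At P = 38.6, Y = 35218: Q = 1723.562.
Holding P constant, ∂Q/∂Y = 8.02/(2√Y) = 0.0213679.
η_Y = (∂Q/∂Y)·(Y/Q) = 0.0213679 × (35218/1723.562) = 0.437.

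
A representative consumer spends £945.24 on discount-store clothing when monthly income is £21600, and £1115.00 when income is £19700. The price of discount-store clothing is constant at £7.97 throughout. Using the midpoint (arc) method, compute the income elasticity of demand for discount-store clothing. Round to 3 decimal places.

-1.791

With a constant price, Q₁ = 945.24/7.97 = 118.600 and Q₂ = 1115.00/7.97 = 139.900 (equivalently, work directly with expenditure since P cancels).
Midpoint %ΔQ = (1115.00 − 945.24)/1030.12 = 0.16480; midpoint %ΔI = (19700 − 21600)/20650 = -0.09201.
η = 0.16480 / -0.09201 = -1.791.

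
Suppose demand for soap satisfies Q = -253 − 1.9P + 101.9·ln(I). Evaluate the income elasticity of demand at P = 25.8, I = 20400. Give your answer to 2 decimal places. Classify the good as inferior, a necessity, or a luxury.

0.14 (necessity)

At P = 25.8, I = 20400: Q = 709.163.
Holding P constant, ∂Q/∂I = 101.9/I = 0.0049951.
η_I = (∂Q/∂I)·(I/Q) = 0.0049951 × (20400/709.163) = 0.14.
Since 0 < η < 1, this is a necessity.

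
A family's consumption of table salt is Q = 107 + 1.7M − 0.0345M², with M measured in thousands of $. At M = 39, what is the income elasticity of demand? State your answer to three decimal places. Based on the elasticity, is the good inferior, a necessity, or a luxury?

-0.320 (inferior good)

At M = 39: Q = 120.8255.
dQ/dM = 1.7 − 0.069M = -0.99100.
η = (dQ/dM)·(M/Q) = -0.99100 × (39/120.8255) = -0.320.
η < 0 ⇒ inferior good.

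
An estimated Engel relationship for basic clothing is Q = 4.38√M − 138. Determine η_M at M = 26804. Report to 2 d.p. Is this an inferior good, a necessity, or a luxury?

At M = 26804: Q = 579.090.
dQ/dM = 4.38/(2√M) = 0.0133766 at this income.
η = (dQ/dM)·(M/Q) = 0.0133766 × (26804/579.090) = 0.62.
Since 0 < η < 1, the good is a necessity.

0.62 (necessity)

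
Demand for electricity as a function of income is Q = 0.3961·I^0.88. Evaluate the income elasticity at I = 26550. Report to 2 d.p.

For Q = A·I^β the income elasticity is constant and equal to β.
Here β = 0.88, so η = 0.88.

0.88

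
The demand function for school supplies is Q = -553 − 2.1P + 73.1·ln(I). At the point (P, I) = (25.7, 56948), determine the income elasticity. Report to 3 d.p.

0.378

At P = 25.7, I = 56948: Q = 193.467.
Holding P constant, ∂Q/∂I = 73.1/I = 0.00128363.
η_I = (∂Q/∂I)·(I/Q) = 0.00128363 × (56948/193.467) = 0.378.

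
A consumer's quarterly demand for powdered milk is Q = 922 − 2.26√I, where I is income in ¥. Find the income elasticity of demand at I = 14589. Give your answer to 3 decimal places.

At I = 14589: Q = 649.026.
dQ/dI = -2.26/(2√I) = -0.00935547 at this income.
η = (dQ/dI)·(I/Q) = -0.00935547 × (14589/649.026) = -0.210.

-0.210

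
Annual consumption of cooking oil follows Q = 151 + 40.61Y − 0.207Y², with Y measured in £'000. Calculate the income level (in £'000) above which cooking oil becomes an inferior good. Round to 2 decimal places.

98.09

dQ/dY = 40.61 − 0.414Y.
The good is inferior where dQ/dY < 0. Setting dQ/dY = 0 gives Y = 40.61 / 0.414 = 98.09.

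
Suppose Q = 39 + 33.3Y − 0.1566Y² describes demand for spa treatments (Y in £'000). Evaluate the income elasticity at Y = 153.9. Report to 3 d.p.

-1.576

At Y = 153.9: Q = 1454.7661.
dQ/dY = 33.3 − 0.3132Y = -14.90148.
η = (dQ/dY)·(Y/Q) = -14.90148 × (153.9/1454.7661) = -1.576.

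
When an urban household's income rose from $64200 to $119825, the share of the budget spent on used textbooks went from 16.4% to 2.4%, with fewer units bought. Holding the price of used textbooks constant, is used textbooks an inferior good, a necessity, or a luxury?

Quantity demanded falls as income rises, so η < 0.

inferior good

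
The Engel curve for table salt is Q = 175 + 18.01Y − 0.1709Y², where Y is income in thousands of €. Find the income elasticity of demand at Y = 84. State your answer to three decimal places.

-1.865

At Y = 84: Q = 481.9696.
dQ/dY = 18.01 − 0.3418Y = -10.70120.
η = (dQ/dY)·(Y/Q) = -10.70120 × (84/481.9696) = -1.865.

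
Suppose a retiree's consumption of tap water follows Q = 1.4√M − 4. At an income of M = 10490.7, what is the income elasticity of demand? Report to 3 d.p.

0.514

At M = 10490.7: Q = 139.394.
dQ/dM = 1.4/(2√M) = 0.00683433 at this income.
η = (dQ/dM)·(M/Q) = 0.00683433 × (10490.7/139.394) = 0.514.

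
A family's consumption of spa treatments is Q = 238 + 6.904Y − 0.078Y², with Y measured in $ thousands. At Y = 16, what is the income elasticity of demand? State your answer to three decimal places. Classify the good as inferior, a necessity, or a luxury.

At Y = 16: Q = 328.4960.
dQ/dY = 6.904 − 0.156Y = 4.40800.
η = (dQ/dY)·(Y/Q) = 4.40800 × (16/328.4960) = 0.215.
0 < η < 1 ⇒ necessity.

0.215 (necessity)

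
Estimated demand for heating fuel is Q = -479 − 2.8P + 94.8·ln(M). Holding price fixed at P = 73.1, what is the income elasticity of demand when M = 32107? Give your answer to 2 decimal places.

At P = 73.1, M = 32107: Q = 300.043.
Holding P constant, ∂Q/∂M = 94.8/M = 0.00295263.
η_M = (∂Q/∂M)·(M/Q) = 0.00295263 × (32107/300.043) = 0.32.

0.32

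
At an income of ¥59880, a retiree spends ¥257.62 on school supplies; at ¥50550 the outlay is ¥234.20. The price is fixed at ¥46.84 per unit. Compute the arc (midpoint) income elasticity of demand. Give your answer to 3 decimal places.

0.564

With a constant price, Q₁ = 257.62/46.84 = 5.500 and Q₂ = 234.20/46.84 = 5.000 (equivalently, work directly with expenditure since P cancels).
Midpoint %ΔQ = (234.20 − 257.62)/245.91 = -0.09524; midpoint %ΔI = (50550 − 59880)/55215 = -0.16898.
η = -0.09524 / -0.16898 = 0.564.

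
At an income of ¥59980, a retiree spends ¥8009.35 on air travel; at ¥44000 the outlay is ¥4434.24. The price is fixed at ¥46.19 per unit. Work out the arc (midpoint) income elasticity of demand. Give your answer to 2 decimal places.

1.87

With a constant price, Q₁ = 8009.35/46.19 = 173.400 and Q₂ = 4434.24/46.19 = 96.000 (equivalently, work directly with expenditure since P cancels).
Midpoint %ΔQ = (4434.24 − 8009.35)/6221.80 = -0.57461; midpoint %ΔI = (44000 − 59980)/51990 = -0.30737.
η = -0.57461 / -0.30737 = 1.87.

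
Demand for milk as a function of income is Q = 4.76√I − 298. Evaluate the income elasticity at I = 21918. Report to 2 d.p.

At I = 21918: Q = 406.705.
dQ/dI = 4.76/(2√I) = 0.0160759 at this income.
η = (dQ/dI)·(I/Q) = 0.0160759 × (21918/406.705) = 0.87.

0.87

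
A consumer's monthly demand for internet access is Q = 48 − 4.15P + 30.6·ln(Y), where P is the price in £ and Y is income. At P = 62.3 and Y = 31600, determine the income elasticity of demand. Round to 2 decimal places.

At P = 62.3, Y = 31600: Q = 106.499.
Holding P constant, ∂Q/∂Y = 30.6/Y = 0.000968354.
η_Y = (∂Q/∂Y)·(Y/Q) = 0.000968354 × (31600/106.499) = 0.29.

0.29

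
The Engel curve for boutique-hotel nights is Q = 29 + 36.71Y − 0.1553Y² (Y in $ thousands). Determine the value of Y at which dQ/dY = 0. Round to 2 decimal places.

dQ/dY = 36.71 − 0.3106Y.
The good is inferior where dQ/dY < 0. Setting dQ/dY = 0 gives Y = 36.71 / 0.3106 = 118.19.

118.19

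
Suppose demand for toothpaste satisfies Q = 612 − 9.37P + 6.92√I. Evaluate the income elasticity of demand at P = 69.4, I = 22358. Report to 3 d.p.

At P = 69.4, I = 22358: Q = 996.441.
Holding P constant, ∂Q/∂I = 6.92/(2√I) = 0.0231398.
η_I = (∂Q/∂I)·(I/Q) = 0.0231398 × (22358/996.441) = 0.519.

0.519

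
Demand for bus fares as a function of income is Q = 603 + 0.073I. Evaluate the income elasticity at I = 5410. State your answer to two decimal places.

0.40

At I = 5410: Q = 997.930.
dQ/dI = 0.073.
η = (dQ/dI)·(I/Q) = 0.073 × (5410/997.930) = 0.40.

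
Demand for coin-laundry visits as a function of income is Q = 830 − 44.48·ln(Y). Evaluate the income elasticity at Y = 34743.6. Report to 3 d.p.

-0.122

At Y = 34743.6: Q = 364.928.
dQ/dY = -44.48/Y = -0.00128024 at this income.
η = (dQ/dY)·(Y/Q) = -0.00128024 × (34743.6/364.928) = -0.122.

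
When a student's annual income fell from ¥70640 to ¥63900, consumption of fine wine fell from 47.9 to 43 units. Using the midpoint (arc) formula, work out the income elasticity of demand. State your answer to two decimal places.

ΔQ = 43 − 47.9 = -4.9; midpoint Q̄ = (47.9 + 43)/2 = 45.45.
ΔI = 63900 − 70640 = -6740; midpoint Ī = (70640 + 63900)/2 = 67270.
η = (ΔQ/Q̄) ÷ (ΔI/Ī) = (-4.9/45.45) ÷ (-6740/67270) = 1.08.

1.08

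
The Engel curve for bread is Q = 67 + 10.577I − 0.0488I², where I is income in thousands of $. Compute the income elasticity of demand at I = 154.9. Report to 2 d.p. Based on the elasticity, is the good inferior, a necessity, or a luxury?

-1.32 (inferior good)

At I = 154.9: Q = 534.4696.
dQ/dI = 10.577 − 0.0976I = -4.54124.
η = (dQ/dI)·(I/Q) = -4.54124 × (154.9/534.4696) = -1.32.
η < 0 ⇒ inferior good.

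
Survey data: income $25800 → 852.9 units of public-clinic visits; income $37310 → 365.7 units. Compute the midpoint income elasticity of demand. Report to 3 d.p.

-2.192

ΔQ = 365.7 − 852.9 = -487.2; midpoint Q̄ = (852.9 + 365.7)/2 = 609.3.
ΔI = 37310 − 25800 = 11510; midpoint Ī = (25800 + 37310)/2 = 31555.
η = (ΔQ/Q̄) ÷ (ΔI/Ī) = (-487.2/609.3) ÷ (11510/31555) = -2.192.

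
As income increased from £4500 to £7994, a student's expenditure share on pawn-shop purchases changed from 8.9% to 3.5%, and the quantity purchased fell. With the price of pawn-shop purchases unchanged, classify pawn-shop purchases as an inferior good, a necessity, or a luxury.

inferior good

Quantity demanded falls as income rises, so η < 0.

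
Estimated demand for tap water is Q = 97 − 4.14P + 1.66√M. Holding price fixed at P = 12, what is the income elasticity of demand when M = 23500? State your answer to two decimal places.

0.42

At P = 12, M = 23500: Q = 301.793.
Holding P constant, ∂Q/∂M = 1.66/(2√M) = 0.00541432.
η_M = (∂Q/∂M)·(M/Q) = 0.00541432 × (23500/301.793) = 0.42.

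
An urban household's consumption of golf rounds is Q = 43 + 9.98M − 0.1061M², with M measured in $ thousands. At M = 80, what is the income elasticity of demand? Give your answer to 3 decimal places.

At M = 80: Q = 162.3600.
dQ/dM = 9.98 − 0.2122M = -6.99600.
η = (dQ/dM)·(M/Q) = -6.99600 × (80/162.3600) = -3.447.

-3.447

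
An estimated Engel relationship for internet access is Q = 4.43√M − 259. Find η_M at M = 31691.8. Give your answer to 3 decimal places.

At M = 31691.8: Q = 529.637.
dQ/dM = 4.43/(2√M) = 0.0124423 at this income.
η = (dQ/dM)·(M/Q) = 0.0124423 × (31691.8/529.637) = 0.745.

0.745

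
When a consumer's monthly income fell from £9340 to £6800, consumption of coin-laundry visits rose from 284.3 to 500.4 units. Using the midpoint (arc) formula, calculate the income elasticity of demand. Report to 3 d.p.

ΔQ = 500.4 − 284.3 = 216.1; midpoint Q̄ = (284.3 + 500.4)/2 = 392.35.
ΔI = 6800 − 9340 = -2540; midpoint Ī = (9340 + 6800)/2 = 8070.
η = (ΔQ/Q̄) ÷ (ΔI/Ī) = (216.1/392.35) ÷ (-2540/8070) = -1.750.

-1.750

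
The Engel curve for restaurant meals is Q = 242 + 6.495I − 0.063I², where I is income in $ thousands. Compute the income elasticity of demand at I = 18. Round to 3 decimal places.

0.225

At I = 18: Q = 338.4980.
dQ/dI = 6.495 − 0.126I = 4.22700.
η = (dQ/dI)·(I/Q) = 4.22700 × (18/338.4980) = 0.225.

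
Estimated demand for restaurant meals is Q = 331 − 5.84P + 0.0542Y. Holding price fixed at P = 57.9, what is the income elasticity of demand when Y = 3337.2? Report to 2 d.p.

At P = 57.9, Y = 3337.2: Q = 173.740.
Holding P constant, ∂Q/∂Y = 0.0542.
η_Y = (∂Q/∂Y)·(Y/Q) = 0.0542 × (3337.2/173.740) = 1.04.

1.04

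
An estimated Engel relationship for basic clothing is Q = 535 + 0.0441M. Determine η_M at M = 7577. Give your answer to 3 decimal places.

0.384

At M = 7577: Q = 869.146.
dQ/dM = 0.0441.
η = (dQ/dM)·(M/Q) = 0.0441 × (7577/869.146) = 0.384.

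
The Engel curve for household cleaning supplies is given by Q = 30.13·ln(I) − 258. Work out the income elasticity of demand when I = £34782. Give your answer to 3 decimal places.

At I = 34782: Q = 57.065.
dQ/dI = 30.13/I = 0.000866253 at this income.
η = (dQ/dI)·(I/Q) = 0.000866253 × (34782/57.065) = 0.528.

0.528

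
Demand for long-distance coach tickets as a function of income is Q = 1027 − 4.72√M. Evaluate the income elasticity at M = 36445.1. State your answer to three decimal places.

At M = 36445.1: Q = 125.924.
dQ/dM = -4.72/(2√M) = -0.0123621 at this income.
η = (dQ/dM)·(M/Q) = -0.0123621 × (36445.1/125.924) = -3.578.

-3.578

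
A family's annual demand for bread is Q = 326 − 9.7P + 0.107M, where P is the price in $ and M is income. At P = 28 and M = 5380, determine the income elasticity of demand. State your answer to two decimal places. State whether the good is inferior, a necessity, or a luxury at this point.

0.91 (necessity)

At P = 28, M = 5380: Q = 630.060.
Holding P constant, ∂Q/∂M = 0.107.
η_M = (∂Q/∂M)·(M/Q) = 0.107 × (5380/630.060) = 0.91.
Since 0 < η < 1, this is a necessity.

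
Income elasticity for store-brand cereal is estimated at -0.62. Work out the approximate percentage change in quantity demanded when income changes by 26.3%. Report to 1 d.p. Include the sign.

%ΔQ ≈ η × %ΔI = -0.62 × 26.3% = -16.3%.

-16.3%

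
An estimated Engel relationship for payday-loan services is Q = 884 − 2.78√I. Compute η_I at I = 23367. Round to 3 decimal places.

At I = 23367: Q = 459.042.
dQ/dI = -2.78/(2√I) = -0.00909313 at this income.
η = (dQ/dI)·(I/Q) = -0.00909313 × (23367/459.042) = -0.463.

-0.463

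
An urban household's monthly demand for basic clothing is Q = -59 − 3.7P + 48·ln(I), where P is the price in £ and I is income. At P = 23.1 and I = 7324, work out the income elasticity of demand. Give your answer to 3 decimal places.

At P = 23.1, I = 7324: Q = 282.678.
Holding P constant, ∂Q/∂I = 48/I = 0.0065538.
η_I = (∂Q/∂I)·(I/Q) = 0.0065538 × (7324/282.678) = 0.170.

0.170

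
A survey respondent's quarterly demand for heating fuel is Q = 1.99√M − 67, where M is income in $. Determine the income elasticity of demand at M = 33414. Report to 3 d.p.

At M = 33414: Q = 296.762.
dQ/dM = 1.99/(2√M) = 0.00544326 at this income.
η = (dQ/dM)·(M/Q) = 0.00544326 × (33414/296.762) = 0.613.

0.613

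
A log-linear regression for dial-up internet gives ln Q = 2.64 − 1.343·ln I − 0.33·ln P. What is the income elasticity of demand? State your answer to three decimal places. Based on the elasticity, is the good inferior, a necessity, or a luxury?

In a log-linear demand, the coefficient on ln I is the income elasticity.
So η = -1.343.
η < 0 ⇒ inferior good.

-1.343 (inferior good)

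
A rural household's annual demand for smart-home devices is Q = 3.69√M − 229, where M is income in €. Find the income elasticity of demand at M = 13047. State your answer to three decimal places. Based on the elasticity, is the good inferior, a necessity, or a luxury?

At M = 13047: Q = 192.485.
dQ/dM = 3.69/(2√M) = 0.0161525 at this income.
η = (dQ/dM)·(M/Q) = 0.0161525 × (13047/192.485) = 1.095.
Since η > 1, the good is a luxury.

1.095 (luxury)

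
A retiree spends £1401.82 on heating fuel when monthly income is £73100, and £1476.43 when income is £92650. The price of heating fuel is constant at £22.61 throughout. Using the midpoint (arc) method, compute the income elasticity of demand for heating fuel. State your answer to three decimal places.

With a constant price, Q₁ = 1401.82/22.61 = 62.000 and Q₂ = 1476.43/22.61 = 65.300 (equivalently, work directly with expenditure since P cancels).
Midpoint %ΔQ = (1476.43 − 1401.82)/1439.13 = 0.05184; midpoint %ΔI = (92650 − 73100)/82875 = 0.23590.
η = 0.05184 / 0.23590 = 0.220.

0.220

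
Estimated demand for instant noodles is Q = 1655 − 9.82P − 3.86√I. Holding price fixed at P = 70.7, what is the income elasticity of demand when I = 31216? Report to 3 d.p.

At P = 70.7, I = 31216: Q = 278.739.
Holding P constant, ∂Q/∂I = -3.86/(2√I) = -0.0109237.
η_I = (∂Q/∂I)·(I/Q) = -0.0109237 × (31216/278.739) = -1.223.

-1.223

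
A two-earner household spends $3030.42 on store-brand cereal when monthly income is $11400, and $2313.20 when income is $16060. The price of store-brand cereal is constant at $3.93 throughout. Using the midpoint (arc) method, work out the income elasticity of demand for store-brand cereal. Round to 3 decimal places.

-0.791

With a constant price, Q₁ = 3030.42/3.93 = 771.099 and Q₂ = 2313.20/3.93 = 588.601 (equivalently, work directly with expenditure since P cancels).
Midpoint %ΔQ = (2313.20 − 3030.42)/2671.81 = -0.26844; midpoint %ΔI = (16060 − 11400)/13730 = 0.33940.
η = -0.26844 / 0.33940 = -0.791.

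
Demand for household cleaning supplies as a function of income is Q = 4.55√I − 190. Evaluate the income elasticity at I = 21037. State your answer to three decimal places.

0.702

At I = 21037: Q = 469.938.
dQ/dI = 4.55/(2√I) = 0.0156852 at this income.
η = (dQ/dI)·(I/Q) = 0.0156852 × (21037/469.938) = 0.702.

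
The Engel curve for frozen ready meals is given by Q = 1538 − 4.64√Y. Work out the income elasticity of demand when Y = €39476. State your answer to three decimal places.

At Y = 39476: Q = 616.098.
dQ/dY = -4.64/(2√Y) = -0.0116767 at this income.
η = (dQ/dY)·(Y/Q) = -0.0116767 × (39476/616.098) = -0.748.

-0.748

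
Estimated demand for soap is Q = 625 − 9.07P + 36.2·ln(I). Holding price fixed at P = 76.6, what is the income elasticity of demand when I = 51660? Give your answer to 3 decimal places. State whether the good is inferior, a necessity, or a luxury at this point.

0.112 (necessity)

At P = 76.6, I = 51660: Q = 323.096.
Holding P constant, ∂Q/∂I = 36.2/I = 0.000700736.
η_I = (∂Q/∂I)·(I/Q) = 0.000700736 × (51660/323.096) = 0.112.
Since 0 < η < 1, this is a necessity.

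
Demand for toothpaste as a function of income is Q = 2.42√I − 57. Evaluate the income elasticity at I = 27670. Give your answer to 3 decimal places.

At I = 27670: Q = 345.550.
dQ/dI = 2.42/(2√I) = 0.00727413 at this income.
η = (dQ/dI)·(I/Q) = 0.00727413 × (27670/345.550) = 0.582.

0.582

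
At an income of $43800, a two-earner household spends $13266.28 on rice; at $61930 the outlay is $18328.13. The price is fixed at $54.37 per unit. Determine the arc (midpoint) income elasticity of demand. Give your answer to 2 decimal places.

0.93

With a constant price, Q₁ = 13266.28/54.37 = 244.000 and Q₂ = 18328.13/54.37 = 337.100 (equivalently, work directly with expenditure since P cancels).
Midpoint %ΔQ = (18328.13 − 13266.28)/15797.21 = 0.32043; midpoint %ΔI = (61930 − 43800)/52865 = 0.34295.
η = 0.32043 / 0.34295 = 0.93.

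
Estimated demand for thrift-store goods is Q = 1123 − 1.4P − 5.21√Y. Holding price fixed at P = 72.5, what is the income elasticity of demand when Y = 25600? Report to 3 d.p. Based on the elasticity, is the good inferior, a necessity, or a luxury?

At P = 72.5, Y = 25600: Q = 187.900.
Holding P constant, ∂Q/∂Y = -5.21/(2√Y) = -0.0162813.
η_Y = (∂Q/∂Y)·(Y/Q) = -0.0162813 × (25600/187.900) = -2.218.
Since η < 0, this is an inferior good.

-2.218 (inferior good)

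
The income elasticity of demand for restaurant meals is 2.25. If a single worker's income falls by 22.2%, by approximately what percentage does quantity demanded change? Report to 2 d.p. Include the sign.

%ΔQ ≈ η × %ΔI = 2.25 × (-22.2%) = -49.95%.

-49.95%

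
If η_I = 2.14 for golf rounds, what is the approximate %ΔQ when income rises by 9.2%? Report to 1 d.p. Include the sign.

%ΔQ ≈ η × %ΔI = 2.14 × 9.2% = 19.7%.

19.7%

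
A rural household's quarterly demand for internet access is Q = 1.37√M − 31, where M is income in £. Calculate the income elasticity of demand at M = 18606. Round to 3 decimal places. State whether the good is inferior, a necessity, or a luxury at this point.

At M = 18606: Q = 155.873.
dQ/dM = 1.37/(2√M) = 0.00502185 at this income.
η = (dQ/dM)·(M/Q) = 0.00502185 × (18606/155.873) = 0.599.
Since 0 < η < 1, the good is a necessity.

0.599 (necessity)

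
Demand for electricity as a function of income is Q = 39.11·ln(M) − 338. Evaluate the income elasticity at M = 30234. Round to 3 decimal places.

0.597

At M = 30234: Q = 65.487.
dQ/dM = 39.11/M = 0.00129358 at this income.
η = (dQ/dM)·(M/Q) = 0.00129358 × (30234/65.487) = 0.597.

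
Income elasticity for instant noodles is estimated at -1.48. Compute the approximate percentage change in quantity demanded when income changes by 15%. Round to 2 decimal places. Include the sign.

%ΔQ ≈ η × %ΔI = -1.48 × 15% = -22.20%.

-22.20%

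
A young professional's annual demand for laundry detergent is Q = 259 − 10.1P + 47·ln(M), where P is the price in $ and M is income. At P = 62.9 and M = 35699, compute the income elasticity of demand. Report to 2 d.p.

At P = 62.9, M = 35699: Q = 116.405.
Holding P constant, ∂Q/∂M = 47/M = 0.00131656.
η_M = (∂Q/∂M)·(M/Q) = 0.00131656 × (35699/116.405) = 0.40.

0.40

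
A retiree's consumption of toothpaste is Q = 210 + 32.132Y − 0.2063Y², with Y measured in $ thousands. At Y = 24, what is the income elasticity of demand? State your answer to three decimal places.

At Y = 24: Q = 862.3392.
dQ/dY = 32.132 − 0.4126Y = 22.22960.
η = (dQ/dY)·(Y/Q) = 22.22960 × (24/862.3392) = 0.619.

0.619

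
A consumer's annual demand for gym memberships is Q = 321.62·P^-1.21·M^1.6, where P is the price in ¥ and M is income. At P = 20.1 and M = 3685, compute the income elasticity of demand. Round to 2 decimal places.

1.60

For a multiplicative demand Q = A·P^α·M^β, the income elasticity is β everywhere.
Here β = 1.6, so η = 1.60.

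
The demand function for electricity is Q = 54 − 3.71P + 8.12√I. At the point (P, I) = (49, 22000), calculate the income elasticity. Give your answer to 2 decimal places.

0.56

At P = 49, I = 22000: Q = 1076.601.
Holding P constant, ∂Q/∂I = 8.12/(2√I) = 0.0273725.
η_I = (∂Q/∂I)·(I/Q) = 0.0273725 × (22000/1076.601) = 0.56.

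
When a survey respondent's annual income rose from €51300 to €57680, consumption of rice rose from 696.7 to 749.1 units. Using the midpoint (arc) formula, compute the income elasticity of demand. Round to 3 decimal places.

ΔQ = 749.1 − 696.7 = 52.4; midpoint Q̄ = (696.7 + 749.1)/2 = 722.9.
ΔI = 57680 − 51300 = 6380; midpoint Ī = (51300 + 57680)/2 = 54490.
η = (ΔQ/Q̄) ÷ (ΔI/Ī) = (52.4/722.9) ÷ (6380/54490) = 0.619.

0.619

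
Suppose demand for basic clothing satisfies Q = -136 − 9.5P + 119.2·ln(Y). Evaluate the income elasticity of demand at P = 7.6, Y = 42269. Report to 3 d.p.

0.112

At P = 7.6, Y = 42269: Q = 1061.496.
Holding P constant, ∂Q/∂Y = 119.2/Y = 0.00282003.
η_Y = (∂Q/∂Y)·(Y/Q) = 0.00282003 × (42269/1061.496) = 0.112.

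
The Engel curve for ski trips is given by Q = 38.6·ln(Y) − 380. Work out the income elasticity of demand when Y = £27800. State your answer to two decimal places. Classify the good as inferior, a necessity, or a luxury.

2.58 (luxury)

At Y = 27800: Q = 14.986.
dQ/dY = 38.6/Y = 0.00138849 at this income.
η = (dQ/dY)·(Y/Q) = 0.00138849 × (27800/14.986) = 2.58.
Since η > 1, the good is a luxury.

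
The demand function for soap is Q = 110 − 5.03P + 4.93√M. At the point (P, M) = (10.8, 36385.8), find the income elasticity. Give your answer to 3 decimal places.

At P = 10.8, M = 36385.8: Q = 996.077.
Holding P constant, ∂Q/∂M = 4.93/(2√M) = 0.0129226.
η_M = (∂Q/∂M)·(M/Q) = 0.0129226 × (36385.8/996.077) = 0.472.

0.472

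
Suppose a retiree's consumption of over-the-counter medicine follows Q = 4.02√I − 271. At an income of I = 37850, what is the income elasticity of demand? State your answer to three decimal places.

At I = 37850: Q = 511.094.
dQ/dI = 4.02/(2√I) = 0.0103315 at this income.
η = (dQ/dI)·(I/Q) = 0.0103315 × (37850/511.094) = 0.765.

0.765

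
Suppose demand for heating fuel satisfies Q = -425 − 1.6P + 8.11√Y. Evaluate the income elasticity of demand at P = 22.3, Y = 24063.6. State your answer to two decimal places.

At P = 22.3, Y = 24063.6: Q = 797.379.
Holding P constant, ∂Q/∂Y = 8.11/(2√Y) = 0.0261403.
η_Y = (∂Q/∂Y)·(Y/Q) = 0.0261403 × (24063.6/797.379) = 0.79.

0.79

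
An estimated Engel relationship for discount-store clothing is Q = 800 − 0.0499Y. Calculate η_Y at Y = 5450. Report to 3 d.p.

At Y = 5450: Q = 528.045.
dQ/dY = −0.0499.
η = (dQ/dY)·(Y/Q) = -0.0499 × (5450/528.045) = -0.515.

-0.515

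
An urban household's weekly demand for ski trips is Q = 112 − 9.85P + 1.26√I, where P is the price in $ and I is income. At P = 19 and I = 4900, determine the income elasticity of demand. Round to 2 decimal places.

3.38

At P = 19, I = 4900: Q = 13.050.
Holding P constant, ∂Q/∂I = 1.26/(2√I) = 0.009.
η_I = (∂Q/∂I)·(I/Q) = 0.009 × (4900/13.050) = 3.38.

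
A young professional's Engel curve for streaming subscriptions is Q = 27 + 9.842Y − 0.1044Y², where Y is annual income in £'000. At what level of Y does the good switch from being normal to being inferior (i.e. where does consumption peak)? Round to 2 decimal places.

47.14

dQ/dY = 9.842 − 0.2088Y.
The good is inferior where dQ/dY < 0. Setting dQ/dY = 0 gives Y = 9.842 / 0.2088 = 47.14.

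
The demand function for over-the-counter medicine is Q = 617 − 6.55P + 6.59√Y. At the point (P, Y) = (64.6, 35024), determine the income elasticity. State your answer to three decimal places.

0.432

At P = 64.6, Y = 35024: Q = 1427.169.
Holding P constant, ∂Q/∂Y = 6.59/(2√Y) = 0.0176065.
η_Y = (∂Q/∂Y)·(Y/Q) = 0.0176065 × (35024/1427.169) = 0.432.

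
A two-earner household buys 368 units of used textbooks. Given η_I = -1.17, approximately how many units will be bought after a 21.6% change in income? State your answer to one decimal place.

%ΔQ ≈ η × %ΔI = -1.17 × 21.6% = -25.272%.
New Q ≈ 368 × (1 − 0.25272) = 275.0.

275.0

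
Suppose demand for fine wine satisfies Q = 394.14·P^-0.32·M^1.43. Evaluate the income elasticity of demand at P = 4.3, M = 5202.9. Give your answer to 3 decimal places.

For a multiplicative demand Q = A·P^α·M^β, the income elasticity is β everywhere.
Here β = 1.43, so η = 1.430.

1.430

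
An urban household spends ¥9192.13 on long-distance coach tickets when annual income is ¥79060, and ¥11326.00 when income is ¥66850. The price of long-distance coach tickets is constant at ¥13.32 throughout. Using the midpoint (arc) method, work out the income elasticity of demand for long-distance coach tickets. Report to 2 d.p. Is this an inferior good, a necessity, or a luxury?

With a constant price, Q₁ = 9192.13/13.32 = 690.100 and Q₂ = 11326.00/13.32 = 850.300 (equivalently, work directly with expenditure since P cancels).
Midpoint %ΔQ = (11326.00 − 9192.13)/10259.06 = 0.20800; midpoint %ΔI = (66850 − 79060)/72955 = -0.16736.
η = 0.20800 / -0.16736 = -1.24.
η < 0 ⇒ inferior good.

-1.24 (inferior good)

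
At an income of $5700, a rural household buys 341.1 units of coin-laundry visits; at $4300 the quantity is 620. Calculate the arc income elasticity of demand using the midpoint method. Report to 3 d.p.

ΔQ = 620 − 341.1 = 278.9; midpoint Q̄ = (341.1 + 620)/2 = 480.55.
ΔI = 4300 − 5700 = -1400; midpoint Ī = (5700 + 4300)/2 = 5000.
η = (ΔQ/Q̄) ÷ (ΔI/Ī) = (278.9/480.55) ÷ (-1400/5000) = -2.073.

-2.073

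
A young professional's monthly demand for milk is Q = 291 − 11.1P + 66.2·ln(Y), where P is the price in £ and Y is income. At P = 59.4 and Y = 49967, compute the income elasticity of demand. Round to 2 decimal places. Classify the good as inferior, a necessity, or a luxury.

0.19 (necessity)

At P = 59.4, Y = 49967: Q = 347.886.
Holding P constant, ∂Q/∂Y = 66.2/Y = 0.00132487.
η_Y = (∂Q/∂Y)·(Y/Q) = 0.00132487 × (49967/347.886) = 0.19.
Since 0 < η < 1, this is a necessity.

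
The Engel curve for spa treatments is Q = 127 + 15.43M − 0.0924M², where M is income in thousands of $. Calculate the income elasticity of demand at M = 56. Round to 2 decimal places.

0.41

At M = 56: Q = 701.3136.
dQ/dM = 15.43 − 0.1848M = 5.08120.
η = (dQ/dM)·(M/Q) = 5.08120 × (56/701.3136) = 0.41.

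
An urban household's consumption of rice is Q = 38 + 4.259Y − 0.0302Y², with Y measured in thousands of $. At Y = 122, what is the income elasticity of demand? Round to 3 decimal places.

At Y = 122: Q = 108.1012.
dQ/dY = 4.259 − 0.0604Y = -3.10980.
η = (dQ/dY)·(Y/Q) = -3.10980 × (122/108.1012) = -3.510.

-3.510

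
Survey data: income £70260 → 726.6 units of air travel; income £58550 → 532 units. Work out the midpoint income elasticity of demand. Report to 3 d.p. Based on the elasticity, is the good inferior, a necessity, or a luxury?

1.701 (luxury)

ΔQ = 532 − 726.6 = -194.6; midpoint Q̄ = (726.6 + 532)/2 = 629.3.
ΔI = 58550 − 70260 = -11710; midpoint Ī = (70260 + 58550)/2 = 64405.
η = (ΔQ/Q̄) ÷ (ΔI/Ī) = (-194.6/629.3) ÷ (-11710/64405) = 1.701.
η > 1 ⇒ luxury.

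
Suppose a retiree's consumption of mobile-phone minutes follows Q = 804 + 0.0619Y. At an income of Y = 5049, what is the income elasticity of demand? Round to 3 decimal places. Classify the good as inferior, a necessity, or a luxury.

0.280 (necessity)

At Y = 5049: Q = 1116.533.
dQ/dY = 0.0619.
η = (dQ/dY)·(Y/Q) = 0.0619 × (5049/1116.533) = 0.280.
Since 0 < η < 1, the good is a necessity.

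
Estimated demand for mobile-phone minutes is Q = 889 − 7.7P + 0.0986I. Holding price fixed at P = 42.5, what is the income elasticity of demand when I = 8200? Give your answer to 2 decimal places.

At P = 42.5, I = 8200: Q = 1370.270.
Holding P constant, ∂Q/∂I = 0.0986.
η_I = (∂Q/∂I)·(I/Q) = 0.0986 × (8200/1370.270) = 0.59.

0.59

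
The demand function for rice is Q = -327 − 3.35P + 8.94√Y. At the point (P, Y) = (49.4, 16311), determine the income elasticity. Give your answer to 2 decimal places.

At P = 49.4, Y = 16311: Q = 649.278.
Holding P constant, ∂Q/∂Y = 8.94/(2√Y) = 0.0349999.
η_Y = (∂Q/∂Y)·(Y/Q) = 0.0349999 × (16311/649.278) = 0.88.

0.88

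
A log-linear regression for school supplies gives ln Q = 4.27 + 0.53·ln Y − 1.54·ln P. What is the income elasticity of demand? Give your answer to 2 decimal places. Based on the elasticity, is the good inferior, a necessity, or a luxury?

In a log-linear demand, the coefficient on ln Y is the income elasticity.
So η = 0.53.
0 < η < 1 ⇒ necessity.

0.53 (necessity)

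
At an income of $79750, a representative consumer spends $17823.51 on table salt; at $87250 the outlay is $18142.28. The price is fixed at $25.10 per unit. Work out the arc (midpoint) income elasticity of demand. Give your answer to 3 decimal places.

With a constant price, Q₁ = 17823.51/25.10 = 710.100 and Q₂ = 18142.28/25.10 = 722.800 (equivalently, work directly with expenditure since P cancels).
Midpoint %ΔQ = (18142.28 − 17823.51)/17982.89 = 0.01773; midpoint %ΔI = (87250 − 79750)/83500 = 0.08982.
η = 0.01773 / 0.08982 = 0.197.

0.197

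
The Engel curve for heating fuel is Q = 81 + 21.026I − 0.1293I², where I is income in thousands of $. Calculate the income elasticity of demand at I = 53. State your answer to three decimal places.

At I = 53: Q = 832.1743.
dQ/dI = 21.026 − 0.2586I = 7.32020.
η = (dQ/dI)·(I/Q) = 7.32020 × (53/832.1743) = 0.466.

0.466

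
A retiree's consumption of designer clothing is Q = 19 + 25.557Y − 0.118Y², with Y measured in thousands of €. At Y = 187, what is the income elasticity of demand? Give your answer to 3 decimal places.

At Y = 187: Q = 671.8170.
dQ/dY = 25.557 − 0.236Y = -18.57500.
η = (dQ/dY)·(Y/Q) = -18.57500 × (187/671.8170) = -5.170.

-5.170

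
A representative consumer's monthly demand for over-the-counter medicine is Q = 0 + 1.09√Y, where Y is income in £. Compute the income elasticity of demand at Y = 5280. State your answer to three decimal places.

At Y = 5280: Q = 79.203.
dQ/dY = 1.09/(2√Y) = 0.00750032 at this income.
η = (dQ/dY)·(Y/Q) = 0.00750032 × (5280/79.203) = 0.500.

0.500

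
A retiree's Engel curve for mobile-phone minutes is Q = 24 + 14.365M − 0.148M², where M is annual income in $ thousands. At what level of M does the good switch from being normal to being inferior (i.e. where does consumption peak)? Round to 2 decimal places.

dQ/dM = 14.365 − 0.296M.
The good is inferior where dQ/dM < 0. Setting dQ/dM = 0 gives M = 14.365 / 0.296 = 48.53.

48.53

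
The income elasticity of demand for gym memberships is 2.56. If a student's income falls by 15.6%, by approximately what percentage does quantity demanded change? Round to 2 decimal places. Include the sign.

%ΔQ ≈ η × %ΔI = 2.56 × (-15.6%) = -39.94%.

-39.94%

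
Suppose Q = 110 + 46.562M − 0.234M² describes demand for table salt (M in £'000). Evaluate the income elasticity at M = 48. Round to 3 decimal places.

0.641

At M = 48: Q = 1805.8400.
dQ/dM = 46.562 − 0.468M = 24.09800.
η = (dQ/dM)·(M/Q) = 24.09800 × (48/1805.8400) = 0.641.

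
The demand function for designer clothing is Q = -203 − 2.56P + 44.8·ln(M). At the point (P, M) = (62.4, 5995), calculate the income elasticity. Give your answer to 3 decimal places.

At P = 62.4, M = 5995: Q = 26.957.
Holding P constant, ∂Q/∂M = 44.8/M = 0.00747289.
η_M = (∂Q/∂M)·(M/Q) = 0.00747289 × (5995/26.957) = 1.662.

1.662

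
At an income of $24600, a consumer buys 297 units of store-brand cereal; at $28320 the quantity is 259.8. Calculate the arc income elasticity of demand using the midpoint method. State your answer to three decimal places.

-0.950

ΔQ = 259.8 − 297 = -37.2; midpoint Q̄ = (297 + 259.8)/2 = 278.4.
ΔI = 28320 − 24600 = 3720; midpoint Ī = (24600 + 28320)/2 = 26460.
η = (ΔQ/Q̄) ÷ (ΔI/Ī) = (-37.2/278.4) ÷ (3720/26460) = -0.950.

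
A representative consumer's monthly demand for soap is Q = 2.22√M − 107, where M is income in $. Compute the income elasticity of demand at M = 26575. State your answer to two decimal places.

0.71

At M = 26575: Q = 254.901.
dQ/dM = 2.22/(2√M) = 0.00680905 at this income.
η = (dQ/dM)·(M/Q) = 0.00680905 × (26575/254.901) = 0.71.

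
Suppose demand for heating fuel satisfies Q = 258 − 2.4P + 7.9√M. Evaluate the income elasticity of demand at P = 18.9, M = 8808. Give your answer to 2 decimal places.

0.39

At P = 18.9, M = 8808: Q = 954.062.
Holding P constant, ∂Q/∂M = 7.9/(2√M) = 0.042088.
η_M = (∂Q/∂M)·(M/Q) = 0.042088 × (8808/954.062) = 0.39.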